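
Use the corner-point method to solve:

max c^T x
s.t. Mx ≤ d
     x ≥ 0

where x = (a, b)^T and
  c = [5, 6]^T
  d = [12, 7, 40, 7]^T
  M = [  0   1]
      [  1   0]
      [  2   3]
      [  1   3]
Each vertex is the intersection of two constraint boundaries that also satisfies all remaining constraints:
  a = 0 and b = 0 → (0, 0)
  a = 7 and a + 3b = 7 → (7, 0)
  a + 3b = 7 and a = 0 → (0, 2.333)

Evaluating z = 5a + 6b at each vertex:
  (0, 0): z = 0
  (7, 0): z = 35
  (0, 2.333): z = 14

The maximum is at (7, 0) with z = 35.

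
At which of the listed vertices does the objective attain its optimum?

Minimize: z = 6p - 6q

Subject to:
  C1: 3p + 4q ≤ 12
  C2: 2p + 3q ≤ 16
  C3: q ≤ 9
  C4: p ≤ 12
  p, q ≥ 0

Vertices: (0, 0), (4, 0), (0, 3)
(0, 3) with z = -18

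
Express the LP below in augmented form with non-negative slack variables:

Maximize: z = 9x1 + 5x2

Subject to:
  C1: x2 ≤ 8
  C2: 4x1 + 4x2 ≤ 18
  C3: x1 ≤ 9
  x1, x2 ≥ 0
max z = 9x1 + 5x2

s.t.
  x2 + s1 = 8
  4x1 + 4x2 + s2 = 18
  x1 + s3 = 9
  x1, x2, s1, s2, s3 ≥ 0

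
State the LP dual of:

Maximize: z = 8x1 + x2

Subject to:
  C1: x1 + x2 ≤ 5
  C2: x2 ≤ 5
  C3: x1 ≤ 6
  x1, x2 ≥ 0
Minimize: z = 5y1 + 5y2 + 6y3

Subject to:
  C1: -y1 - y3 ≤ -8
  C2: -y1 - y2 ≤ -1
  y1, y2, y3 ≥ 0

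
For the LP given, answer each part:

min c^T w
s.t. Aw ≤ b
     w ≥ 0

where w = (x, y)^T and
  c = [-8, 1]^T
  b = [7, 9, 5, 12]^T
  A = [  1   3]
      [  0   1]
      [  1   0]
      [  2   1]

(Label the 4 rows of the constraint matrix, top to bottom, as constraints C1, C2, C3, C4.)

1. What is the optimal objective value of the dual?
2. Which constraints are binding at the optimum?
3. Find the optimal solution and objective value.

1. -40 (by strong duality, equal to the primal optimum)
2. C3, y ≥ 0
3. x = 5, y = 0, z = -40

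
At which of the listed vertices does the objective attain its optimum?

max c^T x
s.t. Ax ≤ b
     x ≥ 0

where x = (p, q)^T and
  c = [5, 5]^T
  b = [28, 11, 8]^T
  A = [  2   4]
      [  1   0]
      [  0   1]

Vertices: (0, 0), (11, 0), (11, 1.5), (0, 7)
Evaluating z = 5p + 5q at each vertex:
  (0, 0): z = 0
  (11, 0): z = 55
  (11, 1.5): z = 62.5
  (0, 7): z = 35

The largest value is z = 62.5, attained at (11, 1.5).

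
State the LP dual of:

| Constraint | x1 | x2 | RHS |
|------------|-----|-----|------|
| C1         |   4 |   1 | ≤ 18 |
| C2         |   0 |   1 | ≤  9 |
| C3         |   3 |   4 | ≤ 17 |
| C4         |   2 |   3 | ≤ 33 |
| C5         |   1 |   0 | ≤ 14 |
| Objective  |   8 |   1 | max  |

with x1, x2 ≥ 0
Minimize: z = 18y1 + 9y2 + 17y3 + 33y4 + 14y5

Subject to:
  C1: -4y1 - 3y3 - 2y4 - y5 ≤ -8
  C2: -y1 - y2 - 4y3 - 3y4 ≤ -1
  y1, y2, y3, y4, y5 ≥ 0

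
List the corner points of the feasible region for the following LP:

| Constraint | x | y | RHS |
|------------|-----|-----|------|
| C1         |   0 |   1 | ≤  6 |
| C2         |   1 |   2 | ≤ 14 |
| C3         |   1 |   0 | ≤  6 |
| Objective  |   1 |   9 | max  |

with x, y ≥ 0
Each vertex is the intersection of two constraint boundaries that also satisfies all remaining constraints:
  x = 0 and y = 0 → (0, 0)
  x = 6 and y = 0 → (6, 0)
  x + 2y = 14 and x = 6 → (6, 4)
  y = 6 and x + 2y = 14 → (2, 6)
  y = 6 and x = 0 → (0, 6)

Vertices: (0, 0), (6, 0), (6, 4), (2, 6), (0, 6)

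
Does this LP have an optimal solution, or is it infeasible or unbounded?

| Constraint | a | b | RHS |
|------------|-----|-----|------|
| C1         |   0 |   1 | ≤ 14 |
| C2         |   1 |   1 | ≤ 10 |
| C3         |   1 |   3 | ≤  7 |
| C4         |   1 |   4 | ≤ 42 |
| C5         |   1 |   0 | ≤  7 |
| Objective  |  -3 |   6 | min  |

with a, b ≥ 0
The point (7, 0) satisfies every constraint, so the LP is feasible; the constraints give a ≤ 7 and b ≤ 14, which with a, b ≥ 0 keep the feasible region inside a bounded box. A feasible, bounded LP attains a finite optimum at a vertex.

Evaluating z = -3a + 6b at each vertex:
  (0, 0): z = 0
  (7, 0): z = -21
  (0, 2.333): z = 14

The LP has an optimal solution: (7, 0) with z = -21.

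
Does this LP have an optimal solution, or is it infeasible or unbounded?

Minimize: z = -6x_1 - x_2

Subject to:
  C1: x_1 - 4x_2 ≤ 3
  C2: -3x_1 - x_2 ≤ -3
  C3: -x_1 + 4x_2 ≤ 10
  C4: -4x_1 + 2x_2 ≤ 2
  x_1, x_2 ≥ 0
Feasible point: (1, 0) satisfies every constraint, so the LP is feasible.
Direction d = (4, 1): for each constraint row a, a·d ≤ 0 —
  (1)(4) + (-4)(1) = 0 ≤ 0
  (-3)(4) + (-1)(1) = -13 ≤ 0
  (-1)(4) + (4)(1) = 0 ≤ 0
  (-4)(4) + (2)(1) = -14 ≤ 0
and d ≥ 0, so (1, 0) + t·d stays feasible for every t ≥ 0. Along this ray z = -6x_1 - x_2 changes by -25 per unit t, so z → −∞.

The LP is unbounded; z can be made arbitrarily small.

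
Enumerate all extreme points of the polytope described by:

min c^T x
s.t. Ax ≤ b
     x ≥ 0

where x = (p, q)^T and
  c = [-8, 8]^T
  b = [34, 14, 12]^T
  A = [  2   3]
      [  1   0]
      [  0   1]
Each vertex is the intersection of two constraint boundaries that also satisfies all remaining constraints:
  p = 0 and q = 0 → (0, 0)
  p = 14 and q = 0 → (14, 0)
  2p + 3q = 34 and p = 14 → (14, 2)
  2p + 3q = 34 and p = 0 → (0, 11.33)

Vertices: (0, 0), (14, 0), (14, 2), (0, 11.33)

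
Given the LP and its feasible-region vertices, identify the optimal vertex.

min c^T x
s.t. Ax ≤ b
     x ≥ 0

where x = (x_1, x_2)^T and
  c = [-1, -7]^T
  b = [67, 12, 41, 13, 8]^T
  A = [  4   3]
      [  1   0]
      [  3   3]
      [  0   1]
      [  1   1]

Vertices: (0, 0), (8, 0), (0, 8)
Evaluating z = -x_1 - 7x_2 at each vertex:
  (0, 0): z = 0
  (8, 0): z = -8
  (0, 8): z = -56

The smallest value is z = -56, attained at (0, 8).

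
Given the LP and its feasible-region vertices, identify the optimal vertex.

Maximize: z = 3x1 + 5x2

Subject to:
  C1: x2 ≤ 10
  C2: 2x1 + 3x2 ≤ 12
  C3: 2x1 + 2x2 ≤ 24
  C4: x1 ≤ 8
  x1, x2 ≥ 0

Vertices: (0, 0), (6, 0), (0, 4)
Evaluating z = 3x1 + 5x2 at each vertex:
  (0, 0): z = 0
  (6, 0): z = 18
  (0, 4): z = 20

The largest value is z = 20, attained at (0, 4).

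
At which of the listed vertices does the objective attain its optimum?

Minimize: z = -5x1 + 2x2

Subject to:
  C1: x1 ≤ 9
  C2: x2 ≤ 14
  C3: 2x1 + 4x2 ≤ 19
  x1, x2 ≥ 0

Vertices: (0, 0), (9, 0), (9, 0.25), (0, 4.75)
Evaluating z = -5x1 + 2x2 at each vertex:
  (0, 0): z = 0
  (9, 0): z = -45
  (9, 0.25): z = -44.5
  (0, 4.75): z = 9.5

The smallest value is z = -45, attained at (9, 0).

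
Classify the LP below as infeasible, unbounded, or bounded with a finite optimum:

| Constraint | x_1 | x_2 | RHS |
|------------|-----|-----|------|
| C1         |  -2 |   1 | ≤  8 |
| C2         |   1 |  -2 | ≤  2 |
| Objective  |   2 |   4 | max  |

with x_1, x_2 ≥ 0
Feasible point: (0, 0) satisfies every constraint, so the LP is feasible.
Direction d = (1, 1): for each constraint row a, a·d ≤ 0 —
  (-2)(1) + (1)(1) = -1 ≤ 0
  (1)(1) + (-2)(1) = -1 ≤ 0
and d ≥ 0, so (0, 0) + t·d stays feasible for every t ≥ 0. Along this ray z = 2x_1 + 4x_2 changes by 6 per unit t, so z → +∞.

Unbounded: there is a feasible ray along which z → +∞.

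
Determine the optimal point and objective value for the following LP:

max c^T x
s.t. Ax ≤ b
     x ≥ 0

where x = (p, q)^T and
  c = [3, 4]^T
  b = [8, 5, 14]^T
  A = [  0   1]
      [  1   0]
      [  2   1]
Each vertex is the intersection of two constraint boundaries that also satisfies all remaining constraints:
  p = 0 and q = 0 → (0, 0)
  p = 5 and q = 0 → (5, 0)
  p = 5 and 2p + q = 14 → (5, 4)
  q = 8 and 2p + q = 14 → (3, 8)
  q = 8 and p = 0 → (0, 8)

Evaluating z = 3p + 4q at each vertex:
  (0, 0): z = 0
  (5, 0): z = 15
  (5, 4): z = 31
  (3, 8): z = 41
  (0, 8): z = 32

The maximum is at (3, 8) with z = 41.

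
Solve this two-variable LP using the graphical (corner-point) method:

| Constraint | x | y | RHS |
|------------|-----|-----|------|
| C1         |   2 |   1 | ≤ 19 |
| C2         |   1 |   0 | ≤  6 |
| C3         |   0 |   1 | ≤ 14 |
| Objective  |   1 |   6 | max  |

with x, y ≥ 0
Each vertex is the intersection of two constraint boundaries that also satisfies all remaining constraints:
  x = 0 and y = 0 → (0, 0)
  x = 6 and y = 0 → (6, 0)
  2x + y = 19 and x = 6 → (6, 7)
  2x + y = 19 and y = 14 → (2.5, 14)
  y = 14 and x = 0 → (0, 14)

Evaluating z = x + 6y at each vertex:
  (0, 0): z = 0
  (6, 0): z = 6
  (6, 7): z = 48
  (2.5, 14): z = 86.5
  (0, 14): z = 84

The maximum is at (2.5, 14) with z = 86.5.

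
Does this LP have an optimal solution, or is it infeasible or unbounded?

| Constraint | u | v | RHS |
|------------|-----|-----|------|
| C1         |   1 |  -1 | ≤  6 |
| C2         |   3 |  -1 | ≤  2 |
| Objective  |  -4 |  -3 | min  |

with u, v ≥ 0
Feasible point: (0, 0) satisfies every constraint, so the LP is feasible.
Direction d = (0, 1): for each constraint row a, a·d ≤ 0 —
  (1)(0) + (-1)(1) = -1 ≤ 0
  (3)(0) + (-1)(1) = -1 ≤ 0
and d ≥ 0, so (0, 0) + t·d stays feasible for every t ≥ 0. Along this ray z = -4u - 3v changes by -3 per unit t, so z → −∞.

Unbounded — the objective can decrease without bound over the feasible region.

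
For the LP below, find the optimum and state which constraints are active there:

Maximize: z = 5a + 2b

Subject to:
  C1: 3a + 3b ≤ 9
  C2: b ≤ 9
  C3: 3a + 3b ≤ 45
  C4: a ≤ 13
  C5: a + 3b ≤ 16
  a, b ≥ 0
Optimal: a = 3, b = 0
Slack at optimum:
  C1: slack = 0 (binding)
  C2: slack = 9
  C3: slack = 36
  C4: slack = 10
  C5: slack = 13
  a ≥ 0: a = 3
  b ≥ 0: b = 0 (binding)
Binding constraints: C1, b ≥ 0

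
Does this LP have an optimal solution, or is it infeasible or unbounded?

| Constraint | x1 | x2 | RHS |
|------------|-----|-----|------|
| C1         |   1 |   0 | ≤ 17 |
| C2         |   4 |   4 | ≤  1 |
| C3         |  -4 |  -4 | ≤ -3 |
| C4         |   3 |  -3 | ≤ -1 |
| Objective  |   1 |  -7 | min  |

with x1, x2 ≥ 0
C2 requires 4x1 + 4x2 ≤ 1, while C3 (-4x1 - 4x2 ≤ -3) is equivalent to 4x1 + 4x2 ≥ 3. Together they would need 3 ≤ 4x1 + 4x2 ≤ 1, which is impossible since 3 > 1. No point satisfies all constraints.

Infeasible: no point satisfies all constraints simultaneously.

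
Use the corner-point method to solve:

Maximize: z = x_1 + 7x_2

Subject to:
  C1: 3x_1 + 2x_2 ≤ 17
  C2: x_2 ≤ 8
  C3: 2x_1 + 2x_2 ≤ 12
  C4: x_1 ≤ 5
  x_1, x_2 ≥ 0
x_1 = 0, x_2 = 6, z = 42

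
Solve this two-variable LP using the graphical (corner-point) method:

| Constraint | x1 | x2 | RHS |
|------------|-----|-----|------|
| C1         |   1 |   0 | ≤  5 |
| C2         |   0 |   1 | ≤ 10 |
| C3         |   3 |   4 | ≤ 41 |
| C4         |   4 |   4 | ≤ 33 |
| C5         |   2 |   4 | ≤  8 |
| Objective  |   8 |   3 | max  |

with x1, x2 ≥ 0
Each vertex is the intersection of two constraint boundaries that also satisfies all remaining constraints:
  x1 = 0 and x2 = 0 → (0, 0)
  2x1 + 4x2 = 8 and x2 = 0 → (4, 0)
  2x1 + 4x2 = 8 and x1 = 0 → (0, 2)

Evaluating z = 8x1 + 3x2 at each vertex:
  (0, 0): z = 0
  (4, 0): z = 32
  (0, 2): z = 6

The maximum is at (4, 0) with z = 32.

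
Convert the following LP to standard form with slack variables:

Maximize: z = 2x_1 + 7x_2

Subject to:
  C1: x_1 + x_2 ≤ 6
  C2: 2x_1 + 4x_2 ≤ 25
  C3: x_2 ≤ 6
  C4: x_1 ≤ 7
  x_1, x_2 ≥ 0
max z = 2x_1 + 7x_2

s.t.
  x_1 + x_2 + s1 = 6
  2x_1 + 4x_2 + s2 = 25
  x_2 + s3 = 6
  x_1 + s4 = 7
  x_1, x_2, s1, s2, s3, s4 ≥ 0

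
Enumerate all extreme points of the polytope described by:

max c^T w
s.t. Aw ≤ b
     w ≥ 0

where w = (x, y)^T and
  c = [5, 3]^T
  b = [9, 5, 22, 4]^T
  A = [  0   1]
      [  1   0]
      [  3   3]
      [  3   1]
Each vertex is the intersection of two constraint boundaries that also satisfies all remaining constraints:
  x = 0 and y = 0 → (0, 0)
  3x + y = 4 and y = 0 → (1.333, 0)
  3x + y = 4 and x = 0 → (0, 4)

Vertices: (0, 0), (1.333, 0), (0, 4)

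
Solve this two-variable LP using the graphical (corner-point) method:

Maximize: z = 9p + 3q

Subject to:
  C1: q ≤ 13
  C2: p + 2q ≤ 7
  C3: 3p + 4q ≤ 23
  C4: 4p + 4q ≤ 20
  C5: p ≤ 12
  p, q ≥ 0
Each vertex is the intersection of two constraint boundaries that also satisfies all remaining constraints:
  p = 0 and q = 0 → (0, 0)
  4p + 4q = 20 and q = 0 → (5, 0)
  p + 2q = 7 and 4p + 4q = 20 → (3, 2)
  p + 2q = 7 and p = 0 → (0, 3.5)

Evaluating z = 9p + 3q at each vertex:
  (0, 0): z = 0
  (5, 0): z = 45
  (3, 2): z = 33
  (0, 3.5): z = 10.5

The maximum is at (5, 0) with z = 45.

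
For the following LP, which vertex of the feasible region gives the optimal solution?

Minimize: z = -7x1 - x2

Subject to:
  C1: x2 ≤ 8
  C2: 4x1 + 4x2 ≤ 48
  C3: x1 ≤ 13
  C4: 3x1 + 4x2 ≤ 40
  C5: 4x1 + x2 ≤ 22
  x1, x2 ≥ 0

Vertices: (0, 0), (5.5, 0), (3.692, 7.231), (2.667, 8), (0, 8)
(5.5, 0) with z = -38.5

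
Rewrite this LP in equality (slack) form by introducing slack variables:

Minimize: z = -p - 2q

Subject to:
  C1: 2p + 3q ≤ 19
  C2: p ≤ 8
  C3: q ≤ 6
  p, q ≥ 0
min z = -p - 2q

s.t.
  2p + 3q + s1 = 19
  p + s2 = 8
  q + s3 = 6
  p, q, s1, s2, s3 ≥ 0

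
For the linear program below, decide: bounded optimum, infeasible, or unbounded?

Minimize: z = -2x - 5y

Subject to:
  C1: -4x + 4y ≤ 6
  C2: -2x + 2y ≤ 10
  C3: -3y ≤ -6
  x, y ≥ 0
Feasible point: (1, 2) satisfies every constraint, so the LP is feasible.
Direction d = (1, 0): for each constraint row a, a·d ≤ 0 —
  (-4)(1) + (4)(0) = -4 ≤ 0
  (-2)(1) + (2)(0) = -2 ≤ 0
  (0)(1) + (-3)(0) = 0 ≤ 0
and d ≥ 0, so (1, 2) + t·d stays feasible for every t ≥ 0. Along this ray z = -2x - 5y changes by -2 per unit t, so z → −∞.

Unbounded: there is a feasible ray along which z → −∞.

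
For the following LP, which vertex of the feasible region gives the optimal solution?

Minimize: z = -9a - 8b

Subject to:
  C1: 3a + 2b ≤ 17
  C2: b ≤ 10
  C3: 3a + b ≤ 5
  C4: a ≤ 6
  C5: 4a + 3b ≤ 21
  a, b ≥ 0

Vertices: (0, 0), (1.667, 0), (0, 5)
Evaluating z = -9a - 8b at each vertex:
  (0, 0): z = 0
  (1.667, 0): z = -15
  (0, 5): z = -40

The smallest value is z = -40, attained at (0, 5).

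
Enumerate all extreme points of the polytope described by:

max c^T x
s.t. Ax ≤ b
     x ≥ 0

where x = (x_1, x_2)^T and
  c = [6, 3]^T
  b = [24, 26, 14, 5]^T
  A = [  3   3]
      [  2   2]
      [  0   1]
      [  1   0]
Each vertex is the intersection of two constraint boundaries that also satisfies all remaining constraints:
  x_1 = 0 and x_2 = 0 → (0, 0)
  x_1 = 5 and x_2 = 0 → (5, 0)
  3x_1 + 3x_2 = 24 and x_1 = 5 → (5, 3)
  3x_1 + 3x_2 = 24 and x_1 = 0 → (0, 8)

Vertices: (0, 0), (5, 0), (5, 3), (0, 8)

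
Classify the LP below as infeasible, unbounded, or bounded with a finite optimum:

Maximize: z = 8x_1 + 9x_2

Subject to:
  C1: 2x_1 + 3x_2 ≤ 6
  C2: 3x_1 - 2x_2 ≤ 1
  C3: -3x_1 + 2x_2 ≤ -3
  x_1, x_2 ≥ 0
C2 requires 3x_1 - 2x_2 ≤ 1, while C3 (-3x_1 + 2x_2 ≤ -3) is equivalent to 3x_1 - 2x_2 ≥ 3. Together they would need 3 ≤ 3x_1 - 2x_2 ≤ 1, which is impossible since 3 > 1. No point satisfies all constraints.

Infeasible: no point satisfies all constraints simultaneously.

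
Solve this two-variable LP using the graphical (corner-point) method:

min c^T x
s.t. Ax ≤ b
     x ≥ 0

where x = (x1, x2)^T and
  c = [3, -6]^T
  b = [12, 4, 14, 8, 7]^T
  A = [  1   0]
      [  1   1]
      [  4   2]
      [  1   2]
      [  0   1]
x1 = 0, x2 = 4, z = -24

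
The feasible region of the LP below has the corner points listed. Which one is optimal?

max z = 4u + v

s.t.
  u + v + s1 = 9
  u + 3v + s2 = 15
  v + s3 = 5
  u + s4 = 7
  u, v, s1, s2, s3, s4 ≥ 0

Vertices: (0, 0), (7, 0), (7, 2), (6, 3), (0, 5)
Evaluating z = 4u + v at each vertex:
  (0, 0): z = 0
  (7, 0): z = 28
  (7, 2): z = 30
  (6, 3): z = 27
  (0, 5): z = 5

The largest value is z = 30, attained at (7, 2).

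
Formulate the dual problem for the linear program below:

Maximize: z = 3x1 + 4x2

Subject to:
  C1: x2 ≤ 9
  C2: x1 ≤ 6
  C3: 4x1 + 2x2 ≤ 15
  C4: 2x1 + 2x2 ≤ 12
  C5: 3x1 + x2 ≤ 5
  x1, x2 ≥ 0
Minimize: z = 9y1 + 6y2 + 15y3 + 12y4 + 5y5

Subject to:
  C1: -y2 - 4y3 - 2y4 - 3y5 ≤ -3
  C2: -y1 - 2y3 - 2y4 - y5 ≤ -4
  y1, y2, y3, y4, y5 ≥ 0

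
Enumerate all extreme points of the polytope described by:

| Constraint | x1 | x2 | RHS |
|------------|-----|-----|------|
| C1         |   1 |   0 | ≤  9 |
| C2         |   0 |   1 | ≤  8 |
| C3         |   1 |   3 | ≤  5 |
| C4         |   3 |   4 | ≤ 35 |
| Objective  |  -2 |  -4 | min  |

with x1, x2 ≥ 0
Each vertex is the intersection of two constraint boundaries that also satisfies all remaining constraints:
  x1 = 0 and x2 = 0 → (0, 0)
  x1 + 3x2 = 5 and x2 = 0 → (5, 0)
  x1 + 3x2 = 5 and x1 = 0 → (0, 1.667)

Vertices: (0, 0), (5, 0), (0, 1.667)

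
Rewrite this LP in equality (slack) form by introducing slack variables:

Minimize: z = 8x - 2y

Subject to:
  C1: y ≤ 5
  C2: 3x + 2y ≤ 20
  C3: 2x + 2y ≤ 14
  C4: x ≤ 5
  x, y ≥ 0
min z = 8x - 2y

s.t.
  y + s1 = 5
  3x + 2y + s2 = 20
  2x + 2y + s3 = 14
  x + s4 = 5
  x, y, s1, s2, s3, s4 ≥ 0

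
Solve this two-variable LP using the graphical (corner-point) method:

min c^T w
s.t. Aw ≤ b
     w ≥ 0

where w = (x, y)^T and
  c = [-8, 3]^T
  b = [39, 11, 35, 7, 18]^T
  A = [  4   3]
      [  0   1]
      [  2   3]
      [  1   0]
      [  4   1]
Each vertex is the intersection of two constraint boundaries that also satisfies all remaining constraints:
  x = 0 and y = 0 → (0, 0)
  4x + y = 18 and y = 0 → (4.5, 0)
  2x + 3y = 35 and 4x + y = 18 → (1.9, 10.4)
  y = 11 and 2x + 3y = 35 → (1, 11)
  y = 11 and x = 0 → (0, 11)

Evaluating z = -8x + 3y at each vertex:
  (0, 0): z = 0
  (4.5, 0): z = -36
  (1.9, 10.4): z = 16
  (1, 11): z = 25
  (0, 11): z = 33

The minimum is at (4.5, 0) with z = -36.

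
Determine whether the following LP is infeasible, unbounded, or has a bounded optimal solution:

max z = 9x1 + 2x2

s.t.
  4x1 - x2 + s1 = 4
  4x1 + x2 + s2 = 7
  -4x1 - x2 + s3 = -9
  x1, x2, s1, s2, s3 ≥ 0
The row 4x1 + x2 + s2 = 7 with s2 ≥ 0 requires 4x1 + x2 ≤ 7, while the row -4x1 - x2 + s3 = -9 with s3 ≥ 0 is equivalent to 4x1 + x2 ≥ 9. Together they would need 9 ≤ 4x1 + x2 ≤ 7, which is impossible since 9 > 7. No point satisfies all constraints.

Infeasible — the constraint set is empty.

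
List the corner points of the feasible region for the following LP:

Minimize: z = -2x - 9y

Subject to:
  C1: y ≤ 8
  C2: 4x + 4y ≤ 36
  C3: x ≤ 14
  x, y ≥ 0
Each vertex is the intersection of two constraint boundaries that also satisfies all remaining constraints:
  x = 0 and y = 0 → (0, 0)
  4x + 4y = 36 and y = 0 → (9, 0)
  y = 8 and 4x + 4y = 36 → (1, 8)
  y = 8 and x = 0 → (0, 8)

Vertices: (0, 0), (9, 0), (1, 8), (0, 8)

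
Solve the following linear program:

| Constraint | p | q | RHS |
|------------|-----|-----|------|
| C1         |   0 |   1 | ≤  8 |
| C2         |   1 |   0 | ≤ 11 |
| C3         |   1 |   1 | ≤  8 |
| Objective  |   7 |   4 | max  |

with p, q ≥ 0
Each vertex is the intersection of two constraint boundaries that also satisfies all remaining constraints:
  p = 0 and q = 0 → (0, 0)
  p + q = 8 and q = 0 → (8, 0)
  q = 8 and p + q = 8 → (0, 8)

Evaluating z = 7p + 4q at each vertex:
  (0, 0): z = 0
  (8, 0): z = 56
  (0, 8): z = 32

The maximum is at (8, 0) with z = 56.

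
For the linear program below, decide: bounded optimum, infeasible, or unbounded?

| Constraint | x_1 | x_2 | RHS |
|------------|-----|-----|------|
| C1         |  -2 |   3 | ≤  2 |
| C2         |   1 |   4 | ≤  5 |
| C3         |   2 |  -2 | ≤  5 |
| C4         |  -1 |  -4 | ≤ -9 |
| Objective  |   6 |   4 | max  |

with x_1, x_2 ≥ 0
C2 requires x_1 + 4x_2 ≤ 5, while C4 (-x_1 - 4x_2 ≤ -9) is equivalent to x_1 + 4x_2 ≥ 9. Together they would need 9 ≤ x_1 + 4x_2 ≤ 5, which is impossible since 9 > 5. No point satisfies all constraints.

The feasible region is empty; the LP is infeasible.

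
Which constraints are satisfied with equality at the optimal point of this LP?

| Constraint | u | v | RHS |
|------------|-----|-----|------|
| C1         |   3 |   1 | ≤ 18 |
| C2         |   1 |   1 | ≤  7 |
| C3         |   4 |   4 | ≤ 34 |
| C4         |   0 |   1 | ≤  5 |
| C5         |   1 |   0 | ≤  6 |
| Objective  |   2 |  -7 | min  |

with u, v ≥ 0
Optimal: u = 0, v = 5
Slack at optimum:
  C1: slack = 13
  C2: slack = 2
  C3: slack = 14
  C4: slack = 0 (binding)
  C5: slack = 6
  u ≥ 0: u = 0 (binding)
  v ≥ 0: v = 5
Binding constraints: C4, u ≥ 0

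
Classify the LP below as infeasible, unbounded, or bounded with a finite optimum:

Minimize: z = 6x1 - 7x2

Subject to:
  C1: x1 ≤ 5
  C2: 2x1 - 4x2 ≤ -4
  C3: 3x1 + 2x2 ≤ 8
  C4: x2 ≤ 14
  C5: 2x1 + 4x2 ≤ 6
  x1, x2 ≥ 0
The point (0, 1.5) satisfies every constraint, so the LP is feasible; the constraints give x1 ≤ 5 and x2 ≤ 14, which with x1, x2 ≥ 0 keep the feasible region inside a bounded box. A feasible, bounded LP attains a finite optimum at a vertex.

Evaluating z = 6x1 - 7x2 at each vertex:
  (0, 1): z = -7
  (0.5, 1.25): z = -5.75
  (0, 1.5): z = -10.5

The LP has an optimal solution: (0, 1.5) with z = -10.5.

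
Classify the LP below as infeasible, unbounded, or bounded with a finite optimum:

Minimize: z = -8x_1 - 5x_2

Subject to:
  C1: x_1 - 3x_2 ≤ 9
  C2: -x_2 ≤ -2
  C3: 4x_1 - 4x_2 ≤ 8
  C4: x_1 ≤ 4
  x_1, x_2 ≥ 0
Feasible point: (0, 2) satisfies every constraint, so the LP is feasible.
Direction d = (0, 1): for each constraint row a, a·d ≤ 0 —
  (1)(0) + (-3)(1) = -3 ≤ 0
  (0)(0) + (-1)(1) = -1 ≤ 0
  (4)(0) + (-4)(1) = -4 ≤ 0
  (1)(0) + (0)(1) = 0 ≤ 0
and d ≥ 0, so (0, 2) + t·d stays feasible for every t ≥ 0. Along this ray z = -8x_1 - 5x_2 changes by -5 per unit t, so z → −∞.

Unbounded: there is a feasible ray along which z → −∞.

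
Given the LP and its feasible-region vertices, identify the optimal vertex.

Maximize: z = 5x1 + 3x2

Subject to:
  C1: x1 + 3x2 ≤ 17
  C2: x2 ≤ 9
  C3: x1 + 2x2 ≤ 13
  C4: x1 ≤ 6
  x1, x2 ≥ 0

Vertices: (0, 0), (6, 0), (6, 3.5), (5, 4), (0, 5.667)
Evaluating z = 5x1 + 3x2 at each vertex:
  (0, 0): z = 0
  (6, 0): z = 30
  (6, 3.5): z = 40.5
  (5, 4): z = 37
  (0, 5.667): z = 17

The largest value is z = 40.5, attained at (6, 3.5).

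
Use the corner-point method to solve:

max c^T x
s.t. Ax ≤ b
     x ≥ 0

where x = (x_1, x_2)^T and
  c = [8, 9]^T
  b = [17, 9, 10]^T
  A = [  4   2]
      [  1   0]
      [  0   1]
Each vertex is the intersection of two constraint boundaries that also satisfies all remaining constraints:
  x_1 = 0 and x_2 = 0 → (0, 0)
  4x_1 + 2x_2 = 17 and x_2 = 0 → (4.25, 0)
  4x_1 + 2x_2 = 17 and x_1 = 0 → (0, 8.5)

Evaluating z = 8x_1 + 9x_2 at each vertex:
  (0, 0): z = 0
  (4.25, 0): z = 34
  (0, 8.5): z = 76.5

The maximum is at (0, 8.5) with z = 76.5.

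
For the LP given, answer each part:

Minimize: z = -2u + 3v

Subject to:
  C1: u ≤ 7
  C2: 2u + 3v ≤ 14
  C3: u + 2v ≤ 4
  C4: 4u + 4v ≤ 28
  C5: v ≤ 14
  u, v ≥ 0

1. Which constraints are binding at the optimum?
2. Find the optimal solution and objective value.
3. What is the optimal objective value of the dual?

1. C3, v ≥ 0
2. u = 4, v = 0, z = -8
3. -8 (by strong duality, equal to the primal optimum)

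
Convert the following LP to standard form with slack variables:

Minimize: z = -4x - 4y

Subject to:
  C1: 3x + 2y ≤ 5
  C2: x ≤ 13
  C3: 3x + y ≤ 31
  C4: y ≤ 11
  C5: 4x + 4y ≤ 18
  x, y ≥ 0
min z = -4x - 4y

s.t.
  3x + 2y + s1 = 5
  x + s2 = 13
  3x + y + s3 = 31
  y + s4 = 11
  4x + 4y + s5 = 18
  x, y, s1, s2, s3, s4, s5 ≥ 0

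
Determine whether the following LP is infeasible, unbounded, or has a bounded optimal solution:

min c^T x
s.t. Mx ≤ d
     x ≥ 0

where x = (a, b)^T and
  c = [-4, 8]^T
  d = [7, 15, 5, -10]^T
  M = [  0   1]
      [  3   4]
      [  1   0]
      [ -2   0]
The point (5, 0) satisfies every constraint, so the LP is feasible; the constraints give a ≤ 5 and b ≤ 7, which with a, b ≥ 0 keep the feasible region inside a bounded box. A feasible, bounded LP attains a finite optimum at a vertex.

The LP has an optimal solution: (5, 0) with z = -20.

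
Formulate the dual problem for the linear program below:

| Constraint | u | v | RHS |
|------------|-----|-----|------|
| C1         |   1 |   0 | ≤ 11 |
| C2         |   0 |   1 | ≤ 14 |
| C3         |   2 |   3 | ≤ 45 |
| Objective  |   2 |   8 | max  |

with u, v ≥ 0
Minimize: z = 11y1 + 14y2 + 45y3

Subject to:
  C1: -y1 - 2y3 ≤ -2
  C2: -y2 - 3y3 ≤ -8
  y1, y2, y3 ≥ 0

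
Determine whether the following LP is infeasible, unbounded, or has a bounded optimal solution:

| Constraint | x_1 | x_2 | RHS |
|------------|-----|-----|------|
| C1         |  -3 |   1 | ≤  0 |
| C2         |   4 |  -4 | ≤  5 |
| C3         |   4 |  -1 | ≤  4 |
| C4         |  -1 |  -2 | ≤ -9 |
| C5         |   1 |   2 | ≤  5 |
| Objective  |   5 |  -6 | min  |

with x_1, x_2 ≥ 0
C5 requires x_1 + 2x_2 ≤ 5, while C4 (-x_1 - 2x_2 ≤ -9) is equivalent to x_1 + 2x_2 ≥ 9. Together they would need 9 ≤ x_1 + 2x_2 ≤ 5, which is impossible since 9 > 5. No point satisfies all constraints.

Infeasible: no point satisfies all constraints simultaneously.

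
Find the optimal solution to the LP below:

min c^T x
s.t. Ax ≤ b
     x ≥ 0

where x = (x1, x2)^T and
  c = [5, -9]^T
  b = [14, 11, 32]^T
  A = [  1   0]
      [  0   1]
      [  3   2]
Each vertex is the intersection of two constraint boundaries that also satisfies all remaining constraints:
  x1 = 0 and x2 = 0 → (0, 0)
  3x1 + 2x2 = 32 and x2 = 0 → (10.67, 0)
  x2 = 11 and 3x1 + 2x2 = 32 → (3.333, 11)
  x2 = 11 and x1 = 0 → (0, 11)

Evaluating z = 5x1 - 9x2 at each vertex:
  (0, 0): z = 0
  (10.67, 0): z = 53.33
  (3.333, 11): z = -82.33
  (0, 11): z = -99

The minimum is at (0, 11) with z = -99.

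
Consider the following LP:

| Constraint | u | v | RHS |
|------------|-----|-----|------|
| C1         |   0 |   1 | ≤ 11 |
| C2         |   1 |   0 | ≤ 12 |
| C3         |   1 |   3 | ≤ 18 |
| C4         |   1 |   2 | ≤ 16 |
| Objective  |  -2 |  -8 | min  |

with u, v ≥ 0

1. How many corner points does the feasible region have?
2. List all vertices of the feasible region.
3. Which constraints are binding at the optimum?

1. 4
2. (0, 0), (12, 0), (12, 2), (0, 6)
3. C3, u ≥ 0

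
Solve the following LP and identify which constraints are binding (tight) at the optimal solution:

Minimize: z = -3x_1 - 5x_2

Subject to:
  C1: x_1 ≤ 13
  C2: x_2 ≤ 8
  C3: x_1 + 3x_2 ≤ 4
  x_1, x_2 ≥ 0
Optimal: x_1 = 4, x_2 = 0
Slack at optimum:
  C1: slack = 9
  C2: slack = 8
  C3: slack = 0 (binding)
  x_1 ≥ 0: x_1 = 4
  x_2 ≥ 0: x_2 = 0 (binding)
Binding constraints: C3, x_2 ≥ 0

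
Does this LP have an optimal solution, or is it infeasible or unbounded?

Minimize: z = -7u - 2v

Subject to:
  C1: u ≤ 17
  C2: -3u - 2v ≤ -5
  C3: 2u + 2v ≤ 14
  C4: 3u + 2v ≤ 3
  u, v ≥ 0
C4 requires 3u + 2v ≤ 3, while C2 (-3u - 2v ≤ -5) is equivalent to 3u + 2v ≥ 5. Together they would need 5 ≤ 3u + 2v ≤ 3, which is impossible since 5 > 3. No point satisfies all constraints.

Infeasible — the constraint set is empty.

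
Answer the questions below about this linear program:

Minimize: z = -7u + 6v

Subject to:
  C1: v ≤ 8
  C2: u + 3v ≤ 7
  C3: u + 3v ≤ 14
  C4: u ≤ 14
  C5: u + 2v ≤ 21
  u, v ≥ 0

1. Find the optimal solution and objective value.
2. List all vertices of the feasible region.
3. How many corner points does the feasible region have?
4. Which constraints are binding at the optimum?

1. u = 7, v = 0, z = -49
2. (0, 0), (7, 0), (0, 2.333)
3. 3
4. C2, v ≥ 0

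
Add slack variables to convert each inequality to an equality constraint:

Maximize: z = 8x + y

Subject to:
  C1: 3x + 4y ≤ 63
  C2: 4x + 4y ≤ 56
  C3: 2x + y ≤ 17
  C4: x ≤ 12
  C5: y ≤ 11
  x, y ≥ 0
max z = 8x + y

s.t.
  3x + 4y + s1 = 63
  4x + 4y + s2 = 56
  2x + y + s3 = 17
  x + s4 = 12
  y + s5 = 11
  x, y, s1, s2, s3, s4, s5 ≥ 0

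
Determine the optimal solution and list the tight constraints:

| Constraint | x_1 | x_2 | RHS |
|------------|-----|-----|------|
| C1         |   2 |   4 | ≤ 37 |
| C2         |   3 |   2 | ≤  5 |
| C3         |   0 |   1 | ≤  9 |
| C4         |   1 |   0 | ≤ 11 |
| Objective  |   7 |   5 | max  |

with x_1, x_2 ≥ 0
Optimal: x_1 = 0, x_2 = 2.5
Slack at optimum:
  C1: slack = 27
  C2: slack = 0 (binding)
  C3: slack = 6.5
  C4: slack = 11
  x_1 ≥ 0: x_1 = 0 (binding)
  x_2 ≥ 0: x_2 = 2.5
Binding constraints: C2, x_1 ≥ 0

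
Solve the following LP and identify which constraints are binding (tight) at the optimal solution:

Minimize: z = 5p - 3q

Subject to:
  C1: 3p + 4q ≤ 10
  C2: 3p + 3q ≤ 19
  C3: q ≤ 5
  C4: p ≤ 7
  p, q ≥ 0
Optimal: p = 0, q = 2.5
Slack at optimum:
  C1: slack = 0 (binding)
  C2: slack = 11.5
  C3: slack = 2.5
  C4: slack = 7
  p ≥ 0: p = 0 (binding)
  q ≥ 0: q = 2.5
Binding constraints: C1, p ≥ 0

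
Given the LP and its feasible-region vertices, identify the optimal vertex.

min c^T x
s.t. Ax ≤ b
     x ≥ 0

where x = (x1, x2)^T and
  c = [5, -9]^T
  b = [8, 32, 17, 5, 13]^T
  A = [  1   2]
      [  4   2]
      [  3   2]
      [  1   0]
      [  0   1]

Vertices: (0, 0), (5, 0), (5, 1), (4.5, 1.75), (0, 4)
Evaluating z = 5x1 - 9x2 at each vertex:
  (0, 0): z = 0
  (5, 0): z = 25
  (5, 1): z = 16
  (4.5, 1.75): z = 6.75
  (0, 4): z = -36

The smallest value is z = -36, attained at (0, 4).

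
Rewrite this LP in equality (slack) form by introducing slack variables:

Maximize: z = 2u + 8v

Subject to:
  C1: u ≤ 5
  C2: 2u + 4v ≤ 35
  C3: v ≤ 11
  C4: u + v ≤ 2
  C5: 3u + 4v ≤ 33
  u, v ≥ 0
max z = 2u + 8v

s.t.
  u + s1 = 5
  2u + 4v + s2 = 35
  v + s3 = 11
  u + v + s4 = 2
  3u + 4v + s5 = 33
  u, v, s1, s2, s3, s4, s5 ≥ 0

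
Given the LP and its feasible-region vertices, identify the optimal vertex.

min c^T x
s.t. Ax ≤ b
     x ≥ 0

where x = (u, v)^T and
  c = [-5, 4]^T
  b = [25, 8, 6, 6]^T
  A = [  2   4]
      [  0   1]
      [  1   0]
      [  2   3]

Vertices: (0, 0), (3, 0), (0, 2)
(3, 0) with z = -15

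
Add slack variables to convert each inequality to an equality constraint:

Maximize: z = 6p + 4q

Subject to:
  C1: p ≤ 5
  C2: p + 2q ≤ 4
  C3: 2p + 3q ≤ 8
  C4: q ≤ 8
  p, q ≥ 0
max z = 6p + 4q

s.t.
  p + s1 = 5
  p + 2q + s2 = 4
  2p + 3q + s3 = 8
  q + s4 = 8
  p, q, s1, s2, s3, s4 ≥ 0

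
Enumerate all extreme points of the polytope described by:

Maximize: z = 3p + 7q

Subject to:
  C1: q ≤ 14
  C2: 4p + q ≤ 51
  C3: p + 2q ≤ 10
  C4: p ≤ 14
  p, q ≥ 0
Each vertex is the intersection of two constraint boundaries that also satisfies all remaining constraints:
  p = 0 and q = 0 → (0, 0)
  p + 2q = 10 and q = 0 → (10, 0)
  p + 2q = 10 and p = 0 → (0, 5)

Vertices: (0, 0), (10, 0), (0, 5)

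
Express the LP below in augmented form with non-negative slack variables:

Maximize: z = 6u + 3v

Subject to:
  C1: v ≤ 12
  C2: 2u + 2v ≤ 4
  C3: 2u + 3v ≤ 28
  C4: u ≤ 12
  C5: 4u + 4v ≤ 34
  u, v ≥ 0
max z = 6u + 3v

s.t.
  v + s1 = 12
  2u + 2v + s2 = 4
  2u + 3v + s3 = 28
  u + s4 = 12
  4u + 4v + s5 = 34
  u, v, s1, s2, s3, s4, s5 ≥ 0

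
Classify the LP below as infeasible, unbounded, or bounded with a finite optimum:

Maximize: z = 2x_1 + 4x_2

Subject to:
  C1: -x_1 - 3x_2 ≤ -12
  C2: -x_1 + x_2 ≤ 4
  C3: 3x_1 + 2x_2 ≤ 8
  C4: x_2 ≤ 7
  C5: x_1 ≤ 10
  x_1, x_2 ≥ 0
The point (0, 4) satisfies every constraint, so the LP is feasible; the constraints give x_1 ≤ 10 and x_2 ≤ 7, which with x_1, x_2 ≥ 0 keep the feasible region inside a bounded box. A feasible, bounded LP attains a finite optimum at a vertex.

Evaluating z = 2x_1 + 4x_2 at each vertex:
  (0, 4): z = 16

Feasible with finite optimum z* = 16 at (0, 4).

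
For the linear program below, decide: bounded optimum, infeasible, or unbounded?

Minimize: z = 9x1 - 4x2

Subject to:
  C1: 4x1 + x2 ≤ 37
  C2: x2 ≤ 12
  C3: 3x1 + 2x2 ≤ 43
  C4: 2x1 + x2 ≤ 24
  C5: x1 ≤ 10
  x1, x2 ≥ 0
The point (0, 12) satisfies every constraint, so the LP is feasible; the constraints give x1 ≤ 10 and x2 ≤ 12, which with x1, x2 ≥ 0 keep the feasible region inside a bounded box. A feasible, bounded LP attains a finite optimum at a vertex.

Evaluating z = 9x1 - 4x2 at each vertex:
  (0, 0): z = 0
  (9.25, 0): z = 83.25
  (6.5, 11): z = 14.5
  (6, 12): z = 6
  (0, 12): z = -48

Feasible with finite optimum z* = -48 at (0, 12).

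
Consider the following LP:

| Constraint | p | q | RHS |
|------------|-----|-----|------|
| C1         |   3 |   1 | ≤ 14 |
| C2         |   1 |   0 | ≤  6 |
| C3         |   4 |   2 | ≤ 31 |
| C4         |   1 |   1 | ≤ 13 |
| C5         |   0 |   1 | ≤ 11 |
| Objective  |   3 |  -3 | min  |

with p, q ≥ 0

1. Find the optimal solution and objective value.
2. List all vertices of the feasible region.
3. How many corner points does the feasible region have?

1. p = 0, q = 11, z = -33
2. (0, 0), (4.667, 0), (1, 11), (0, 11)
3. 4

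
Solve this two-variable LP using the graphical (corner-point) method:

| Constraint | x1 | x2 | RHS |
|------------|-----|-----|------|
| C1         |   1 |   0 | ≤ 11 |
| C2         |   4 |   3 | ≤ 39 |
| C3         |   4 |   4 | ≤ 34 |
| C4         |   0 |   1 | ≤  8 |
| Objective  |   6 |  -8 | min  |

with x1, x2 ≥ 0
Each vertex is the intersection of two constraint boundaries that also satisfies all remaining constraints:
  x1 = 0 and x2 = 0 → (0, 0)
  4x1 + 4x2 = 34 and x2 = 0 → (8.5, 0)
  4x1 + 4x2 = 34 and x2 = 8 → (0.5, 8)
  x2 = 8 and x1 = 0 → (0, 8)

Evaluating z = 6x1 - 8x2 at each vertex:
  (0, 0): z = 0
  (8.5, 0): z = 51
  (0.5, 8): z = -61
  (0, 8): z = -64

The minimum is at (0, 8) with z = -64.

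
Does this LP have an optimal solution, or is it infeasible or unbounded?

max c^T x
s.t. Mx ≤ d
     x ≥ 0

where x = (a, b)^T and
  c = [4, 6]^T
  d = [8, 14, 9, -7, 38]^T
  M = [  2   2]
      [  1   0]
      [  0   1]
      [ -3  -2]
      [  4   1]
The point (0, 4) satisfies every constraint, so the LP is feasible; the constraints give a ≤ 14 and b ≤ 9, which with a, b ≥ 0 keep the feasible region inside a bounded box. A feasible, bounded LP attains a finite optimum at a vertex.

Evaluating z = 4a + 6b at each vertex:
  (2.333, 0): z = 9.333
  (4, 0): z = 16
  (0, 4): z = 24
  (0, 3.5): z = 21

Bounded optimum: z* = 24 at (0, 4).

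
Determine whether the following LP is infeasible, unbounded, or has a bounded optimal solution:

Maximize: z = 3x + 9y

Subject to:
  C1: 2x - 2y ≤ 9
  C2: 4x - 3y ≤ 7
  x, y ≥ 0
Feasible point: (0, 0) satisfies every constraint, so the LP is feasible.
Direction d = (0, 1): for each constraint row a, a·d ≤ 0 —
  (2)(0) + (-2)(1) = -2 ≤ 0
  (4)(0) + (-3)(1) = -3 ≤ 0
and d ≥ 0, so (0, 0) + t·d stays feasible for every t ≥ 0. Along this ray z = 3x + 9y changes by 9 per unit t, so z → +∞.

The LP is unbounded; z can be made arbitrarily large.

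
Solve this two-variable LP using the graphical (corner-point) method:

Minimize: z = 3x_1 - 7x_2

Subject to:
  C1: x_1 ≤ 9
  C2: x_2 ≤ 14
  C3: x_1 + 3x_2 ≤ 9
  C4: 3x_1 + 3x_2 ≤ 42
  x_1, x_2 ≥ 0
Each vertex is the intersection of two constraint boundaries that also satisfies all remaining constraints:
  x_1 = 0 and x_2 = 0 → (0, 0)
  x_1 = 9 and x_1 + 3x_2 = 9 → (9, 0)
  x_1 + 3x_2 = 9 and x_1 = 0 → (0, 3)

Evaluating z = 3x_1 - 7x_2 at each vertex:
  (0, 0): z = 0
  (9, 0): z = 27
  (0, 3): z = -21

The minimum is at (0, 3) with z = -21.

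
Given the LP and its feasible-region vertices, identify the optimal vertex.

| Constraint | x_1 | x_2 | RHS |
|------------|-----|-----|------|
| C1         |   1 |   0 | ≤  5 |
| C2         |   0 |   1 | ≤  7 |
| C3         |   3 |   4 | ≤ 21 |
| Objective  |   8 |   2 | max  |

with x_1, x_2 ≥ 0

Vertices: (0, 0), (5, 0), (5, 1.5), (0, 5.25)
(5, 1.5) with z = 43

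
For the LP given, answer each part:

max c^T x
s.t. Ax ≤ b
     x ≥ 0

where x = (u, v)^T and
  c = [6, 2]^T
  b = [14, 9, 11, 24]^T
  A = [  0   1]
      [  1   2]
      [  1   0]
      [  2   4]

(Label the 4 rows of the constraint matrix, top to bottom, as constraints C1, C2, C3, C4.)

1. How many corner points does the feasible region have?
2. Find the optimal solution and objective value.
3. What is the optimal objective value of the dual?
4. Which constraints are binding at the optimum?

1. 3
2. u = 9, v = 0, z = 54
3. 54 (by strong duality, equal to the primal optimum)
4. C2, v ≥ 0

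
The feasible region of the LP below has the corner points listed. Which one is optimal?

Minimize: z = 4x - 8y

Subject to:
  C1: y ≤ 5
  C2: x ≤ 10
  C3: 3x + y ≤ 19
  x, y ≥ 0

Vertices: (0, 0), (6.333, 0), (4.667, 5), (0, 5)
Evaluating z = 4x - 8y at each vertex:
  (0, 0): z = 0
  (6.333, 0): z = 25.33
  (4.667, 5): z = -21.33
  (0, 5): z = -40

The smallest value is z = -40, attained at (0, 5).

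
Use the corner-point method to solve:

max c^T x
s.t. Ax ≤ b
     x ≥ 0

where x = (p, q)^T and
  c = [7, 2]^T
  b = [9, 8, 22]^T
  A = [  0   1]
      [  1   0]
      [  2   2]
Each vertex is the intersection of two constraint boundaries that also satisfies all remaining constraints:
  p = 0 and q = 0 → (0, 0)
  p = 8 and q = 0 → (8, 0)
  p = 8 and 2p + 2q = 22 → (8, 3)
  q = 9 and 2p + 2q = 22 → (2, 9)
  q = 9 and p = 0 → (0, 9)

Evaluating z = 7p + 2q at each vertex:
  (0, 0): z = 0
  (8, 0): z = 56
  (8, 3): z = 62
  (2, 9): z = 32
  (0, 9): z = 18

The maximum is at (8, 3) with z = 62.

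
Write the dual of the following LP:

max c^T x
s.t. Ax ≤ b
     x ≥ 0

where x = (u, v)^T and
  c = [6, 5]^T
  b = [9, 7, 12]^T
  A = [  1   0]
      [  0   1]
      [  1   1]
Minimize: z = 9y1 + 7y2 + 12y3

Subject to:
  C1: -y1 - y3 ≤ -6
  C2: -y2 - y3 ≤ -5
  y1, y2, y3 ≥ 0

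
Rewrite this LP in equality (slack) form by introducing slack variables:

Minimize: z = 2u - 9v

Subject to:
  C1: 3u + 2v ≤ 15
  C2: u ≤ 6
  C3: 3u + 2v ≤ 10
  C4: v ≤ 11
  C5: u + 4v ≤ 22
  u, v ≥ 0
min z = 2u - 9v

s.t.
  3u + 2v + s1 = 15
  u + s2 = 6
  3u + 2v + s3 = 10
  v + s4 = 11
  u + 4v + s5 = 22
  u, v, s1, s2, s3, s4, s5 ≥ 0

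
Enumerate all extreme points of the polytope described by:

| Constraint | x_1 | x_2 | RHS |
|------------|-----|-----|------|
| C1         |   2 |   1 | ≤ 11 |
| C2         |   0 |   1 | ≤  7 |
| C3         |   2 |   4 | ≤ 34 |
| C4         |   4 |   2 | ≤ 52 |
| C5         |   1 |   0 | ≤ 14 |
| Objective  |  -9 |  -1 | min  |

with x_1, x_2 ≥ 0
Each vertex is the intersection of two constraint boundaries that also satisfies all remaining constraints:
  x_1 = 0 and x_2 = 0 → (0, 0)
  2x_1 + x_2 = 11 and x_2 = 0 → (5.5, 0)
  2x_1 + x_2 = 11 and x_2 = 7 → (2, 7)
  x_2 = 7 and x_1 = 0 → (0, 7)

Vertices: (0, 0), (5.5, 0), (2, 7), (0, 7)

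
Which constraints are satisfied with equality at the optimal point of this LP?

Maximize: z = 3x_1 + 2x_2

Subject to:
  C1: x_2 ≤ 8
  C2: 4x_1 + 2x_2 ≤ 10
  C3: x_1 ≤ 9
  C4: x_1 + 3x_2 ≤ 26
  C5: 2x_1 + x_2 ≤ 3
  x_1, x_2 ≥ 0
Optimal: x_1 = 0, x_2 = 3
Slack at optimum:
  C1: slack = 5
  C2: slack = 4
  C3: slack = 9
  C4: slack = 17
  C5: slack = 0 (binding)
  x_1 ≥ 0: x_1 = 0 (binding)
  x_2 ≥ 0: x_2 = 3
Binding constraints: C5, x_1 ≥ 0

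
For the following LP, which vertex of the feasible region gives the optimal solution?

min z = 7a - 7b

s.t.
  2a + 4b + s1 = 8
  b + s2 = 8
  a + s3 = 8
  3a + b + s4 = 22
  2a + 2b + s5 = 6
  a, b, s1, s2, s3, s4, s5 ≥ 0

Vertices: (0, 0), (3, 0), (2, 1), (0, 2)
Evaluating z = 7a - 7b at each vertex:
  (0, 0): z = 0
  (3, 0): z = 21
  (2, 1): z = 7
  (0, 2): z = -14

The smallest value is z = -14, attained at (0, 2).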